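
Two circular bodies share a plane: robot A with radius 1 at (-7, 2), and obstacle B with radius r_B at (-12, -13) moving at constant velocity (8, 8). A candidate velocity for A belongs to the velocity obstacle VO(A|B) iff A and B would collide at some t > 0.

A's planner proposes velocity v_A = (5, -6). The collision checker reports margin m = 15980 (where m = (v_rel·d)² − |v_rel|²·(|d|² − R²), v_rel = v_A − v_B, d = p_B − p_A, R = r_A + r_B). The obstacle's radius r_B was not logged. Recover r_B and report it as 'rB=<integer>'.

m = 15980
d = (-5, -15);  v_rel = (-3, -14),  |v_rel|² = 205
v_rel×d = (-3)·(-15) − (-14)·(-5) = -25
since m = R²·205 − (-25)²:  R² = (625 + 15980) / 205 = 81
R = √81 = 9  ⇒  r_B = 9 − 1 = 8

rB=8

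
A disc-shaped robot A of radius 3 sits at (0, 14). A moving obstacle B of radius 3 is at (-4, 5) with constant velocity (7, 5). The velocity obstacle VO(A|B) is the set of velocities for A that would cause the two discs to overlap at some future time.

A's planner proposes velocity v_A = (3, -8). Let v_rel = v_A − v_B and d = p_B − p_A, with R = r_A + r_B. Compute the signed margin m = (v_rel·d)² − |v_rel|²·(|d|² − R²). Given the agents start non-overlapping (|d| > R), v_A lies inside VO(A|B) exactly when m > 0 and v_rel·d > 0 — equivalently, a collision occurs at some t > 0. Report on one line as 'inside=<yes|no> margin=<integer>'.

d = (-4, -9),  |d|² = 97;  R = 3+3 = 6,  c = 97−6² = 61
v_rel = (-4, -13),  |v_rel|² = 185;  v_rel·d = (-4)·(-4) + (-13)·(-9) = 133
185·t² − 266·t + 61 = 0  ⇒  m = 133² − 185·61 = 6404
m = 6404 > 0,  v_rel·d = 133 > 0  ⇒  inside

inside=yes margin=6404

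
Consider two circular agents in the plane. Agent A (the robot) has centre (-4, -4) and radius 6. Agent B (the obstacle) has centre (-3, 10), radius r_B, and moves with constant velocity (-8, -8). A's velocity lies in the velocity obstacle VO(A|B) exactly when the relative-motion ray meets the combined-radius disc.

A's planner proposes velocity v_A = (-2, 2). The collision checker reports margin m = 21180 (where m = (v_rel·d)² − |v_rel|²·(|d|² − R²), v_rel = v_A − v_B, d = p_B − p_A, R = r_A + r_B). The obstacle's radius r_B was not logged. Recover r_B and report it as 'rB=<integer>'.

m = 21180
d = (1, 14);  v_rel = (6, 10),  |v_rel|² = 136
v_rel×d = (6)·(14) − (10)·(1) = 74
since m = R²·136 − 74²:  R² = (5476 + 21180) / 136 = 196
R = √196 = 14  ⇒  r_B = 14 − 6 = 8

rB=8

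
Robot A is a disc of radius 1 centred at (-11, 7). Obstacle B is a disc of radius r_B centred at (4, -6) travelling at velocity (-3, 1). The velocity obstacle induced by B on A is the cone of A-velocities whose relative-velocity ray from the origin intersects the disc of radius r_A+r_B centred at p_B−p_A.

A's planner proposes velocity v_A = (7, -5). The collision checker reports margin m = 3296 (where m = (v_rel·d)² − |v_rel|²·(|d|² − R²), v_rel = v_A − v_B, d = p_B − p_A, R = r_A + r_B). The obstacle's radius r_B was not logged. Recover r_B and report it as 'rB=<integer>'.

m = 3296
d = (15, -13);  v_rel = (10, -6),  |v_rel|² = 136
v_rel×d = (10)·(-13) − (-6)·(15) = -40
since m = R²·136 − (-40)²:  R² = (1600 + 3296) / 136 = 36
R = √36 = 6  ⇒  r_B = 6 − 1 = 5

rB=5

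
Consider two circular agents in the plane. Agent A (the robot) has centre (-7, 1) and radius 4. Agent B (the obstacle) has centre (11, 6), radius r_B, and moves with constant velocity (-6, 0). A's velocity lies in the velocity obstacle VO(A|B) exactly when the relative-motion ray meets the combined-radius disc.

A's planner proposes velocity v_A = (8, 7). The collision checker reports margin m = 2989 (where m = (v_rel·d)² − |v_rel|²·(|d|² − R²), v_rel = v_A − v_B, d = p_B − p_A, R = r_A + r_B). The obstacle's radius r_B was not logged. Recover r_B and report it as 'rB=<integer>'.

m = 2989
d = (18, 5);  v_rel = (14, 7),  |v_rel|² = 245
v_rel×d = (14)·(5) − (7)·(18) = -56
since m = R²·245 − (-56)²:  R² = (3136 + 2989) / 245 = 25
R = √25 = 5  ⇒  r_B = 5 − 4 = 1

rB=1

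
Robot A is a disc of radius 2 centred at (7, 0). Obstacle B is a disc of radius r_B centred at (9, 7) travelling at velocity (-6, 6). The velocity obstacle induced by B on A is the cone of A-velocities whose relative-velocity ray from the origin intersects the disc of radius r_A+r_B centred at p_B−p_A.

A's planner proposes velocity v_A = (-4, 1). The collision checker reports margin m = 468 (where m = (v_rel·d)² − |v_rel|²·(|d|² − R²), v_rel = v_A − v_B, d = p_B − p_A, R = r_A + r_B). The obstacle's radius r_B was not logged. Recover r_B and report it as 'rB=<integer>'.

m = 468
d = (2, 7);  v_rel = (2, -5),  |v_rel|² = 29
v_rel×d = (2)·(7) − (-5)·(2) = 24
since m = R²·29 − 24²:  R² = (576 + 468) / 29 = 36
R = √36 = 6  ⇒  r_B = 6 − 2 = 4

rB=4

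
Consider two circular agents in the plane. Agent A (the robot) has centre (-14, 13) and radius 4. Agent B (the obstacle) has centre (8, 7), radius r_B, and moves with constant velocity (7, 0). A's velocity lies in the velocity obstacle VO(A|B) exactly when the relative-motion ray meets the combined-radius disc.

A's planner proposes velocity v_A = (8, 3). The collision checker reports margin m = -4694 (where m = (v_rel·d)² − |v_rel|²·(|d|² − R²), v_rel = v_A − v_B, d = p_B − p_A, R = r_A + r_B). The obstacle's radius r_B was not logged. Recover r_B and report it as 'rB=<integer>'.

m = -4694
d = (22, -6);  v_rel = (1, 3),  |v_rel|² = 10
v_rel×d = (1)·(-6) − (3)·(22) = -72
since m = R²·10 − (-72)²:  R² = (5184 + -4694) / 10 = 49
R = √49 = 7  ⇒  r_B = 7 − 4 = 3

rB=3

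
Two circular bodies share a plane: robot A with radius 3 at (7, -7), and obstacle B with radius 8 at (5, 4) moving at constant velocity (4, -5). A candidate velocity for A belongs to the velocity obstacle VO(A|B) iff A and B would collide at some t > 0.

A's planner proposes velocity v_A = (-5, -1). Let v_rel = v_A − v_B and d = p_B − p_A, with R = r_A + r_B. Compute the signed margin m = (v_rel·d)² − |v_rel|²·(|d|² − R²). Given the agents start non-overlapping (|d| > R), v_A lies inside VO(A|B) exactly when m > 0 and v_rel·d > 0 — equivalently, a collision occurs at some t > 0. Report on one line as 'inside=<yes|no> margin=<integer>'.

d = (-2, 11),  |d|² = 125;  R = 3+8 = 11,  c = 125−11² = 4
v_rel = (-9, 4),  |v_rel|² = 97;  v_rel·d = (-9)·(-2) + (4)·(11) = 62
97·t² − 124·t + 4 = 0  ⇒  m = 62² − 97·4 = 3456
m = 3456 > 0,  v_rel·d = 62 > 0  ⇒  inside

inside=yes margin=3456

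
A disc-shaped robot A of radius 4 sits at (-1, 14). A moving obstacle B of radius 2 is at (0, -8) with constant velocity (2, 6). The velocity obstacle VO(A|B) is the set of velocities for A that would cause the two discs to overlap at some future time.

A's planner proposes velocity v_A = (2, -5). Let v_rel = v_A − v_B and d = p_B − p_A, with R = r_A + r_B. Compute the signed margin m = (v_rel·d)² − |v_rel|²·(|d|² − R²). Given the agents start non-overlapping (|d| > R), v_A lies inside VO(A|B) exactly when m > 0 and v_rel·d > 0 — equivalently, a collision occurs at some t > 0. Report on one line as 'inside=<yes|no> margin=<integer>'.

d = (1, -22),  |d|² = 485;  R = 4+2 = 6,  c = 485−6² = 449
v_rel = (0, -11),  |v_rel|² = 121;  v_rel·d = (0)·(1) + (-11)·(-22) = 242
121·t² − 484·t + 449 = 0  ⇒  m = 242² − 121·449 = 4235
m = 4235 > 0,  v_rel·d = 242 > 0  ⇒  inside

inside=yes margin=4235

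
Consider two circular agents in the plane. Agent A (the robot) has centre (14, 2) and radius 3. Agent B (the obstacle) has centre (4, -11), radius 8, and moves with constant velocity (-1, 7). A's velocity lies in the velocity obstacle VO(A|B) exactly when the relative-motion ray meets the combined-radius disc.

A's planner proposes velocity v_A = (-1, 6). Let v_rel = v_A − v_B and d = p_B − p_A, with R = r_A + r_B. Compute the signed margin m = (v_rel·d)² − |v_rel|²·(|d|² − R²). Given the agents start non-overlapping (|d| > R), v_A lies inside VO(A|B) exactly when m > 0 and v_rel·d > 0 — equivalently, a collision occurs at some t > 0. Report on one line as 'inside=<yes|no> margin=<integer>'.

d = (-10, -13),  |d|² = 269;  R = 3+8 = 11,  c = 269−11² = 148
v_rel = (0, -1),  |v_rel|² = 1;  v_rel·d = (0)·(-10) + (-1)·(-13) = 13
1·t² − 26·t + 148 = 0  ⇒  m = 13² − 1·148 = 21
m = 21 > 0,  v_rel·d = 13 > 0  ⇒  inside

inside=yes margin=21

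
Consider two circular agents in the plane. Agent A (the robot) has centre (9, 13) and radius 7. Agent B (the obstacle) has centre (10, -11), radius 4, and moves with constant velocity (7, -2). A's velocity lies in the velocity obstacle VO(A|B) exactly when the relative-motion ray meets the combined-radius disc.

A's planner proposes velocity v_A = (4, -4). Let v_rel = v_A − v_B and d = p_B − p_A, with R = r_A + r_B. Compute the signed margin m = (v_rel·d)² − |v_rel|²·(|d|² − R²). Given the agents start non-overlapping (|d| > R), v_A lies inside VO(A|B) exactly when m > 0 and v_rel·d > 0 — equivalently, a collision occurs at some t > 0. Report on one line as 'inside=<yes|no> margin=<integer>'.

d = (1, -24),  |d|² = 577;  R = 7+4 = 11,  c = 577−11² = 456
v_rel = (-3, -2),  |v_rel|² = 13;  v_rel·d = (-3)·(1) + (-2)·(-24) = 45
13·t² − 90·t + 456 = 0  ⇒  m = 45² − 13·456 = -3903
m = -3903 < 0,  v_rel·d = 45 > 0  ⇒  outside

inside=no margin=-3903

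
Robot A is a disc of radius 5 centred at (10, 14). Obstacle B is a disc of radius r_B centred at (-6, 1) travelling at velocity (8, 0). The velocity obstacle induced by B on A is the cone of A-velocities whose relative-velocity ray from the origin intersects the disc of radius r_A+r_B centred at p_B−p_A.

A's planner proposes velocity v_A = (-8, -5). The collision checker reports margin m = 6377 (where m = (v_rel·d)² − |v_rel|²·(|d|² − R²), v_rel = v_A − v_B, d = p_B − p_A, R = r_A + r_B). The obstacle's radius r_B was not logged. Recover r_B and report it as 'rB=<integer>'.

m = 6377
d = (-16, -13);  v_rel = (-16, -5),  |v_rel|² = 281
v_rel×d = (-16)·(-13) − (-5)·(-16) = 128
since m = R²·281 − 128²:  R² = (16384 + 6377) / 281 = 81
R = √81 = 9  ⇒  r_B = 9 − 5 = 4

rB=4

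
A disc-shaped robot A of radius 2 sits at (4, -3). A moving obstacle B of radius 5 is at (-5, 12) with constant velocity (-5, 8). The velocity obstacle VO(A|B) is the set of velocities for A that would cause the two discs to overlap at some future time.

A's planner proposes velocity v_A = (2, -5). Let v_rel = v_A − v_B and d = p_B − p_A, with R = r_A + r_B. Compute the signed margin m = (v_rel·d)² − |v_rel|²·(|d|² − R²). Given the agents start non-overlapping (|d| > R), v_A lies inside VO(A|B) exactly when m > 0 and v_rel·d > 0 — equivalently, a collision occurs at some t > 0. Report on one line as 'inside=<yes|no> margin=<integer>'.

d = (-9, 15),  |d|² = 306;  R = 2+5 = 7,  c = 306−7² = 257
v_rel = (7, -13),  |v_rel|² = 218;  v_rel·d = (7)·(-9) + (-13)·(15) = -258
218·t² + 516·t + 257 = 0  ⇒  m = (-258)² − 218·257 = 10538
m = 10538 > 0,  v_rel·d = -258 < 0  ⇒  outside

inside=no margin=10538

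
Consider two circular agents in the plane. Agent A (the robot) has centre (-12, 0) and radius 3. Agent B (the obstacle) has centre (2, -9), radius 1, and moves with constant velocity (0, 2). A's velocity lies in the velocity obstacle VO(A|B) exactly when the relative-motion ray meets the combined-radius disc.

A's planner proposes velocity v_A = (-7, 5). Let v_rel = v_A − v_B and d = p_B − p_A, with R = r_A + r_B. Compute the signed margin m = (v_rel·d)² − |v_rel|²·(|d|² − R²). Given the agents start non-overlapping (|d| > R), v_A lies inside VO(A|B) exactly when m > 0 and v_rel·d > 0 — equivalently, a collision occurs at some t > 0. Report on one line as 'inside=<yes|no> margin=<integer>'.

d = (14, -9),  |d|² = 277;  R = 3+1 = 4,  c = 277−4² = 261
v_rel = (-7, 3),  |v_rel|² = 58;  v_rel·d = (-7)·(14) + (3)·(-9) = -125
58·t² + 250·t + 261 = 0  ⇒  m = (-125)² − 58·261 = 487
m = 487 > 0,  v_rel·d = -125 < 0  ⇒  outside

inside=no margin=487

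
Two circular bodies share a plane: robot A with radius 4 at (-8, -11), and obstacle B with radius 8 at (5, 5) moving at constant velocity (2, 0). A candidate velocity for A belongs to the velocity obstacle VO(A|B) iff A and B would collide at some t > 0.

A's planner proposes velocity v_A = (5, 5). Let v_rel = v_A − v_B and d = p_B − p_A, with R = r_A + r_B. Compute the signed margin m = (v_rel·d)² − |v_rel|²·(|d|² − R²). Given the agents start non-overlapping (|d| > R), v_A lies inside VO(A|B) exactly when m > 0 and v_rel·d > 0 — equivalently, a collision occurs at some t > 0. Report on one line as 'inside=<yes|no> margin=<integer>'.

d = (13, 16),  |d|² = 425;  R = 4+8 = 12,  c = 425−12² = 281
v_rel = (3, 5),  |v_rel|² = 34;  v_rel·d = (3)·(13) + (5)·(16) = 119
34·t² − 238·t + 281 = 0  ⇒  m = 119² − 34·281 = 4607
m = 4607 > 0,  v_rel·d = 119 > 0  ⇒  inside

inside=yes margin=4607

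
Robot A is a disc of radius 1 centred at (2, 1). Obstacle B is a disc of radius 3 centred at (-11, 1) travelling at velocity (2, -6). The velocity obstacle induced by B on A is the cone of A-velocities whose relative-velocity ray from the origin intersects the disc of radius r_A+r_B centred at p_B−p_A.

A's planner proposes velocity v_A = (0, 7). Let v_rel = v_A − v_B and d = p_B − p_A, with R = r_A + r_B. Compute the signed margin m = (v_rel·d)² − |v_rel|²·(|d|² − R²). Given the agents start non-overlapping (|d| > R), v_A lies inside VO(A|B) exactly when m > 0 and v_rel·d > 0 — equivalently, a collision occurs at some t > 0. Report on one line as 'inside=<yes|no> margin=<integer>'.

d = (-13, 0),  |d|² = 169;  R = 1+3 = 4,  c = 169−4² = 153
v_rel = (-2, 13),  |v_rel|² = 173;  v_rel·d = (-2)·(-13) + (13)·(0) = 26
173·t² − 52·t + 153 = 0  ⇒  m = 26² − 173·153 = -25793
m = -25793 < 0,  v_rel·d = 26 > 0  ⇒  outside

inside=no margin=-25793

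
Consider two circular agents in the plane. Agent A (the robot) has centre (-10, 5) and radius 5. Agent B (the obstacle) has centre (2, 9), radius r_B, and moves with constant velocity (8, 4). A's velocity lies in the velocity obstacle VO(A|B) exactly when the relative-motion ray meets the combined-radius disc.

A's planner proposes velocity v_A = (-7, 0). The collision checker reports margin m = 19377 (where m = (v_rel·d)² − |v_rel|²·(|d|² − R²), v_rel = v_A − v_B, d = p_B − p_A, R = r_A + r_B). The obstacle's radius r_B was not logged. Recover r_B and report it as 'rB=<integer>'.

m = 19377
d = (12, 4);  v_rel = (-15, -4),  |v_rel|² = 241
v_rel×d = (-15)·(4) − (-4)·(12) = -12
since m = R²·241 − (-12)²:  R² = (144 + 19377) / 241 = 81
R = √81 = 9  ⇒  r_B = 9 − 5 = 4

rB=4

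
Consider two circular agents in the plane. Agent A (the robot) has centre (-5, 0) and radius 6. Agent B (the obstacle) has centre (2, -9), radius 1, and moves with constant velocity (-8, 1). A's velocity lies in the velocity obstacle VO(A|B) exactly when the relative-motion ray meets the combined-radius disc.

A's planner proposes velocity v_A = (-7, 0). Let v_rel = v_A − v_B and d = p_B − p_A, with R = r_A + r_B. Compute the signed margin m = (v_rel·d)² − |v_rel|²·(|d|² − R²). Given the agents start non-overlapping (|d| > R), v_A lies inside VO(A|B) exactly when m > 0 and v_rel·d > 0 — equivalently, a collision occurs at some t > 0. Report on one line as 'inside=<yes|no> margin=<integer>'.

d = (7, -9),  |d|² = 130;  R = 6+1 = 7,  c = 130−7² = 81
v_rel = (1, -1),  |v_rel|² = 2;  v_rel·d = (1)·(7) + (-1)·(-9) = 16
2·t² − 32·t + 81 = 0  ⇒  m = 16² − 2·81 = 94
m = 94 > 0,  v_rel·d = 16 > 0  ⇒  inside

inside=yes margin=94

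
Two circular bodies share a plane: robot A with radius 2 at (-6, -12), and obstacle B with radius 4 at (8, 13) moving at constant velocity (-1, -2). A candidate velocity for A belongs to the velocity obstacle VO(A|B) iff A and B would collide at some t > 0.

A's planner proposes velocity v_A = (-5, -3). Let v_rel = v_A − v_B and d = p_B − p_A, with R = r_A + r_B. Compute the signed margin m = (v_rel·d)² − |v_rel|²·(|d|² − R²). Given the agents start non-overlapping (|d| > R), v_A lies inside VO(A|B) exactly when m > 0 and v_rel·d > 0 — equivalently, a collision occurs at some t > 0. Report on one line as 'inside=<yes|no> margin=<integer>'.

d = (14, 25),  |d|² = 821;  R = 2+4 = 6,  c = 821−6² = 785
v_rel = (-4, -1),  |v_rel|² = 17;  v_rel·d = (-4)·(14) + (-1)·(25) = -81
17·t² + 162·t + 785 = 0  ⇒  m = (-81)² − 17·785 = -6784
m = -6784 < 0,  v_rel·d = -81 < 0  ⇒  outside

inside=no margin=-6784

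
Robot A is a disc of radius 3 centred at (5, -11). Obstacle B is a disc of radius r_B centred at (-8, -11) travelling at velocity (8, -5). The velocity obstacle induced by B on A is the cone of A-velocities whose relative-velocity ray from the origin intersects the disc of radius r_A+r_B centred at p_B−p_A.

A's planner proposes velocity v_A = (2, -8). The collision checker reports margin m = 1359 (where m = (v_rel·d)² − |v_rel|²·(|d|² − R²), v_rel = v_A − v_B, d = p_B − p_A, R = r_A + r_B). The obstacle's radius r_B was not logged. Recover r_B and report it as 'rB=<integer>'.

m = 1359
d = (-13, 0);  v_rel = (-6, -3),  |v_rel|² = 45
v_rel×d = (-6)·(0) − (-3)·(-13) = -39
since m = R²·45 − (-39)²:  R² = (1521 + 1359) / 45 = 64
R = √64 = 8  ⇒  r_B = 8 − 3 = 5

rB=5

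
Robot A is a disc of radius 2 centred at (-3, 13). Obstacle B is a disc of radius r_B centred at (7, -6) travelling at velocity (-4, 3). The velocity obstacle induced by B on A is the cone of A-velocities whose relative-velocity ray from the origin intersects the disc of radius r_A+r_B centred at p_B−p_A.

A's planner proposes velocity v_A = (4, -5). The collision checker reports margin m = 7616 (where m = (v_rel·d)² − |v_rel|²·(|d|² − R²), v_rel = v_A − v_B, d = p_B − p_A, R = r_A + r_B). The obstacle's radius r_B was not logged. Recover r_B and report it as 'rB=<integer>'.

m = 7616
d = (10, -19);  v_rel = (8, -8),  |v_rel|² = 128
v_rel×d = (8)·(-19) − (-8)·(10) = -72
since m = R²·128 − (-72)²:  R² = (5184 + 7616) / 128 = 100
R = √100 = 10  ⇒  r_B = 10 − 2 = 8

rB=8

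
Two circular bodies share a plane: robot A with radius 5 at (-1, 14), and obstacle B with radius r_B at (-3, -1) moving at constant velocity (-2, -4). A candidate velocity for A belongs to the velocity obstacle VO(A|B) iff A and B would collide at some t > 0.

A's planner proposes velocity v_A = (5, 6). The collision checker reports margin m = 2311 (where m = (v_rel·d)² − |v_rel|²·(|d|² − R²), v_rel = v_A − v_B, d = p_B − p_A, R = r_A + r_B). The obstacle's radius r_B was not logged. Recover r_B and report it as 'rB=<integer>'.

m = 2311
d = (-2, -15);  v_rel = (7, 10),  |v_rel|² = 149
v_rel×d = (7)·(-15) − (10)·(-2) = -85
since m = R²·149 − (-85)²:  R² = (7225 + 2311) / 149 = 64
R = √64 = 8  ⇒  r_B = 8 − 5 = 3

rB=3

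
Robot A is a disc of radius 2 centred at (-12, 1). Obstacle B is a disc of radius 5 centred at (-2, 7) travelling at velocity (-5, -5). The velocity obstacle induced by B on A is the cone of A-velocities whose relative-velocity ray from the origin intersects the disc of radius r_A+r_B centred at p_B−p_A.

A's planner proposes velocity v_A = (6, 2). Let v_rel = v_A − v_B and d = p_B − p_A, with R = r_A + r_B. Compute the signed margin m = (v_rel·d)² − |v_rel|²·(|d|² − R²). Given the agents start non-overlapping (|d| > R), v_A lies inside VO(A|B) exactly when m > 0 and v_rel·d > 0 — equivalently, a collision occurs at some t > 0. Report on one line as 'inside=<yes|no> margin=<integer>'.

d = (10, 6),  |d|² = 136;  R = 2+5 = 7,  c = 136−7² = 87
v_rel = (11, 7),  |v_rel|² = 170;  v_rel·d = (11)·(10) + (7)·(6) = 152
170·t² − 304·t + 87 = 0  ⇒  m = 152² − 170·87 = 8314
m = 8314 > 0,  v_rel·d = 152 > 0  ⇒  inside

inside=yes margin=8314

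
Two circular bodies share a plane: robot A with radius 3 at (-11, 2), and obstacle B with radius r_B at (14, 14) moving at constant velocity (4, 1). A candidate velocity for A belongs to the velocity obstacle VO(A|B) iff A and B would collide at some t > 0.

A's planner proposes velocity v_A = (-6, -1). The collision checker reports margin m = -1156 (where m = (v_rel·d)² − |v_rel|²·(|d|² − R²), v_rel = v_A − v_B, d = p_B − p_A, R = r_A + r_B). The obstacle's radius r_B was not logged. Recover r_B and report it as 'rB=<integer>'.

m = -1156
d = (25, 12);  v_rel = (-10, -2),  |v_rel|² = 104
v_rel×d = (-10)·(12) − (-2)·(25) = -70
since m = R²·104 − (-70)²:  R² = (4900 + -1156) / 104 = 36
R = √36 = 6  ⇒  r_B = 6 − 3 = 3

rB=3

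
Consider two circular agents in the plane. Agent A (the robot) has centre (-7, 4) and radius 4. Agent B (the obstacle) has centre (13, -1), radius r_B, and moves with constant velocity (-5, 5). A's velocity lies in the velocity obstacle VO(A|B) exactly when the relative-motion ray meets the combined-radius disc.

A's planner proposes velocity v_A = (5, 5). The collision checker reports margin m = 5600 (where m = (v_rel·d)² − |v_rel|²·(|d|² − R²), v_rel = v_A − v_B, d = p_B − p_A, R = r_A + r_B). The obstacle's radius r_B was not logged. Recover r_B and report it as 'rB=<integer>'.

m = 5600
d = (20, -5);  v_rel = (10, 0),  |v_rel|² = 100
v_rel×d = (10)·(-5) − (0)·(20) = -50
since m = R²·100 − (-50)²:  R² = (2500 + 5600) / 100 = 81
R = √81 = 9  ⇒  r_B = 9 − 4 = 5

rB=5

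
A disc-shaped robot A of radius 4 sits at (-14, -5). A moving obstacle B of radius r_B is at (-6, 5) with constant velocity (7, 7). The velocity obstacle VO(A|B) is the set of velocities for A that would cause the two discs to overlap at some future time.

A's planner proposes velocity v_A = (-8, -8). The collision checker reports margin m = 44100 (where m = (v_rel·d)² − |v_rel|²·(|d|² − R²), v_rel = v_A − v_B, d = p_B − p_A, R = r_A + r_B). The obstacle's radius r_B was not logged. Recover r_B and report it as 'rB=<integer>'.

m = 44100
d = (8, 10);  v_rel = (-15, -15),  |v_rel|² = 450
v_rel×d = (-15)·(10) − (-15)·(8) = -30
since m = R²·450 − (-30)²:  R² = (900 + 44100) / 450 = 100
R = √100 = 10  ⇒  r_B = 10 − 4 = 6

rB=6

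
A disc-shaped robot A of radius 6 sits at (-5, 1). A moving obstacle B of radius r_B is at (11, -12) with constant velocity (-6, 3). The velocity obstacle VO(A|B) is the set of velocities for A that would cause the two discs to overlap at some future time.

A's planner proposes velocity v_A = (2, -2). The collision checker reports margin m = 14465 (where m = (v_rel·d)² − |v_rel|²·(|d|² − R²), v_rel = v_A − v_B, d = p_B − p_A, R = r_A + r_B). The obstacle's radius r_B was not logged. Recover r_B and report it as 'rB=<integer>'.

m = 14465
d = (16, -13);  v_rel = (8, -5),  |v_rel|² = 89
v_rel×d = (8)·(-13) − (-5)·(16) = -24
since m = R²·89 − (-24)²:  R² = (576 + 14465) / 89 = 169
R = √169 = 13  ⇒  r_B = 13 − 6 = 7

rB=7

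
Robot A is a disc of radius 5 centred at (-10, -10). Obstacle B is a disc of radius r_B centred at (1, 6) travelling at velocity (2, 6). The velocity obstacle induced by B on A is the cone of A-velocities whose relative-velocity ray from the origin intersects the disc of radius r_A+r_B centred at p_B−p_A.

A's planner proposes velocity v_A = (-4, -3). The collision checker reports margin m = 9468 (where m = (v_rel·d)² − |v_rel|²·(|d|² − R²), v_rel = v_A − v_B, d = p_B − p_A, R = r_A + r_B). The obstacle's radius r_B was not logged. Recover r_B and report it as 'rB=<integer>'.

m = 9468
d = (11, 16);  v_rel = (-6, -9),  |v_rel|² = 117
v_rel×d = (-6)·(16) − (-9)·(11) = 3
since m = R²·117 − 3²:  R² = (9 + 9468) / 117 = 81
R = √81 = 9  ⇒  r_B = 9 − 5 = 4

rB=4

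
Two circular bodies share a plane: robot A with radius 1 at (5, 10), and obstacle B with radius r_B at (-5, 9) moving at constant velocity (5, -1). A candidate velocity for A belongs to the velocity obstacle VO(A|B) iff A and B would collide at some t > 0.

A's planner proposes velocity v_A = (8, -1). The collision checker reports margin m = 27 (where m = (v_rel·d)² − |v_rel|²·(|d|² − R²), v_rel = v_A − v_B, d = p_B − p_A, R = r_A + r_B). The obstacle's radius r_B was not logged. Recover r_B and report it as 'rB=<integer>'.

m = 27
d = (-10, -1);  v_rel = (3, 0),  |v_rel|² = 9
v_rel×d = (3)·(-1) − (0)·(-10) = -3
since m = R²·9 − (-3)²:  R² = (9 + 27) / 9 = 4
R = √4 = 2  ⇒  r_B = 2 − 1 = 1

rB=1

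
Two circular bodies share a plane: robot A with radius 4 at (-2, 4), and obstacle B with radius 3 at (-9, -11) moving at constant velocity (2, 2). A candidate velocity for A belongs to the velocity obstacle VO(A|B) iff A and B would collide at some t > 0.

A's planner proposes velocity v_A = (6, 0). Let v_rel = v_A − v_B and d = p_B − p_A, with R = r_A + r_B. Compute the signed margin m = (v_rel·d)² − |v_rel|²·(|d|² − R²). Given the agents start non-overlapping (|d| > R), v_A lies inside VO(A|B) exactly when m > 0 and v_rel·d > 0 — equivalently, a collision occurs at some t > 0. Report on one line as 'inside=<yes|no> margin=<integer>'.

d = (-7, -15),  |d|² = 274;  R = 4+3 = 7,  c = 274−7² = 225
v_rel = (4, -2),  |v_rel|² = 20;  v_rel·d = (4)·(-7) + (-2)·(-15) = 2
20·t² − 4·t + 225 = 0  ⇒  m = 2² − 20·225 = -4496
m = -4496 < 0,  v_rel·d = 2 > 0  ⇒  outside

inside=no margin=-4496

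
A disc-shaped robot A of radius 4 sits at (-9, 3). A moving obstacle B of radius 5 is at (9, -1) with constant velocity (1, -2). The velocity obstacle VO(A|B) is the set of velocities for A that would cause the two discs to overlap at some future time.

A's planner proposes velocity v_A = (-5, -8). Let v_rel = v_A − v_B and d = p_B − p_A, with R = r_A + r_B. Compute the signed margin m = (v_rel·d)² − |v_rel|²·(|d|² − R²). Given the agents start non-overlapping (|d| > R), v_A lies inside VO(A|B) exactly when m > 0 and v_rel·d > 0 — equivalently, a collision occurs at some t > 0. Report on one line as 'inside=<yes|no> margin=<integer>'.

d = (18, -4),  |d|² = 340;  R = 4+5 = 9,  c = 340−9² = 259
v_rel = (-6, -6),  |v_rel|² = 72;  v_rel·d = (-6)·(18) + (-6)·(-4) = -84
72·t² + 168·t + 259 = 0  ⇒  m = (-84)² − 72·259 = -11592
m = -11592 < 0,  v_rel·d = -84 < 0  ⇒  outside

inside=no margin=-11592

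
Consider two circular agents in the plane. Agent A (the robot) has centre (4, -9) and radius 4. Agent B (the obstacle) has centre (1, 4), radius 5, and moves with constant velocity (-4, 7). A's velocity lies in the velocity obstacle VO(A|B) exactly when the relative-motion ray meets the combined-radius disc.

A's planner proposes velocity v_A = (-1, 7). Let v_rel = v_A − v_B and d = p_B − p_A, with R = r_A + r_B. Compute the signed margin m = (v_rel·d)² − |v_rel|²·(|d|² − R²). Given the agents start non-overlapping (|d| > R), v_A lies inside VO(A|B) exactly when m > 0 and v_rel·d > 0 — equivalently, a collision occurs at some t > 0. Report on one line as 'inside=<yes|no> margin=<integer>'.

d = (-3, 13),  |d|² = 178;  R = 4+5 = 9,  c = 178−9² = 97
v_rel = (3, 0),  |v_rel|² = 9;  v_rel·d = (3)·(-3) + (0)·(13) = -9
9·t² + 18·t + 97 = 0  ⇒  m = (-9)² − 9·97 = -792
m = -792 < 0,  v_rel·d = -9 < 0  ⇒  outside

inside=no margin=-792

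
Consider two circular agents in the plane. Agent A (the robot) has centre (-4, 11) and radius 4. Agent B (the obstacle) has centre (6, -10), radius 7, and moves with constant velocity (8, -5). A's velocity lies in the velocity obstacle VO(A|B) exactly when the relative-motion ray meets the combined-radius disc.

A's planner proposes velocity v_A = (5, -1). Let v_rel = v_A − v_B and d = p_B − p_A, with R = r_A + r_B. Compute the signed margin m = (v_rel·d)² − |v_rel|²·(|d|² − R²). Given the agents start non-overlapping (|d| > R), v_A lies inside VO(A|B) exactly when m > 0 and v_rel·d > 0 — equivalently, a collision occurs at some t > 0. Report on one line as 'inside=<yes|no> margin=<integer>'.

d = (10, -21),  |d|² = 541;  R = 4+7 = 11,  c = 541−11² = 420
v_rel = (-3, 4),  |v_rel|² = 25;  v_rel·d = (-3)·(10) + (4)·(-21) = -114
25·t² + 228·t + 420 = 0  ⇒  m = (-114)² − 25·420 = 2496
m = 2496 > 0,  v_rel·d = -114 < 0  ⇒  outside

inside=no margin=2496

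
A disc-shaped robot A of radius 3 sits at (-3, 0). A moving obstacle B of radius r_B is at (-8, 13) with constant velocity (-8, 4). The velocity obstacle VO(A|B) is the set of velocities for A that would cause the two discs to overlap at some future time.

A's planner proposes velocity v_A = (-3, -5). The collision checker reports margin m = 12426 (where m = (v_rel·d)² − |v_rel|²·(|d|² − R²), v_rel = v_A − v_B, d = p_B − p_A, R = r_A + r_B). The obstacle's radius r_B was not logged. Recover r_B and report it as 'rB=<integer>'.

m = 12426
d = (-5, 13);  v_rel = (5, -9),  |v_rel|² = 106
v_rel×d = (5)·(13) − (-9)·(-5) = 20
since m = R²·106 − 20²:  R² = (400 + 12426) / 106 = 121
R = √121 = 11  ⇒  r_B = 11 − 3 = 8

rB=8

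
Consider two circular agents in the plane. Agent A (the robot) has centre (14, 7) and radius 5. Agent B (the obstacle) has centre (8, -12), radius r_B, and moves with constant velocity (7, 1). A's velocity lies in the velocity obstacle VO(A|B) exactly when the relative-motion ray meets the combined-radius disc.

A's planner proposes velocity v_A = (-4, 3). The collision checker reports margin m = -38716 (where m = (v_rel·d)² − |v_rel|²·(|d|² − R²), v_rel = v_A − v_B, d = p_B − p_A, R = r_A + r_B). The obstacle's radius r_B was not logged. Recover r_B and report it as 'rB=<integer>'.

m = -38716
d = (-6, -19);  v_rel = (-11, 2),  |v_rel|² = 125
v_rel×d = (-11)·(-19) − (2)·(-6) = 221
since m = R²·125 − 221²:  R² = (48841 + -38716) / 125 = 81
R = √81 = 9  ⇒  r_B = 9 − 5 = 4

rB=4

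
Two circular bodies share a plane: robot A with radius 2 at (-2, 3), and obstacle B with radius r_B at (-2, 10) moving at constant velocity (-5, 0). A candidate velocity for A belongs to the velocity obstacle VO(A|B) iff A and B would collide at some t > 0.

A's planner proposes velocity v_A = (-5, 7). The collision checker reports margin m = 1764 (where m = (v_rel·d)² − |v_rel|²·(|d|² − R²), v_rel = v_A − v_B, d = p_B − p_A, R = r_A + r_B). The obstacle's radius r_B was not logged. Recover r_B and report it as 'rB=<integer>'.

m = 1764
d = (0, 7);  v_rel = (0, 7),  |v_rel|² = 49
v_rel×d = (0)·(7) − (7)·(0) = 0
since m = R²·49 − 0²:  R² = (0 + 1764) / 49 = 36
R = √36 = 6  ⇒  r_B = 6 − 2 = 4

rB=4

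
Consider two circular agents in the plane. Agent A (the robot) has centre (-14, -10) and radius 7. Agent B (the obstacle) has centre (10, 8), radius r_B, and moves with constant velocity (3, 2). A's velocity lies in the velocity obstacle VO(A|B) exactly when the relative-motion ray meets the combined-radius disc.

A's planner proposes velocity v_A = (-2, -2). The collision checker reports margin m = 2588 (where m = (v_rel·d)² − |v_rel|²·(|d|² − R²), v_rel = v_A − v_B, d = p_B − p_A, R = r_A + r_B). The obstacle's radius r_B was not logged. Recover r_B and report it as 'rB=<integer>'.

m = 2588
d = (24, 18);  v_rel = (-5, -4),  |v_rel|² = 41
v_rel×d = (-5)·(18) − (-4)·(24) = 6
since m = R²·41 − 6²:  R² = (36 + 2588) / 41 = 64
R = √64 = 8  ⇒  r_B = 8 − 7 = 1

rB=1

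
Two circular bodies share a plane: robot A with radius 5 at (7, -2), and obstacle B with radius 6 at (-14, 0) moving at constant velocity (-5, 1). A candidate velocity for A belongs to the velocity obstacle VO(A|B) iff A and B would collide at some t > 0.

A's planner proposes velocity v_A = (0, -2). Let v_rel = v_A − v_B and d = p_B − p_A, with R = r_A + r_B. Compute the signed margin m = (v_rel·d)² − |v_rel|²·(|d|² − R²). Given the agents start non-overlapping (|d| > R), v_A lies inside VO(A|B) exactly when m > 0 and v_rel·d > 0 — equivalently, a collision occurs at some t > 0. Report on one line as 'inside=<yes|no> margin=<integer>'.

d = (-21, 2),  |d|² = 445;  R = 5+6 = 11,  c = 445−11² = 324
v_rel = (5, -3),  |v_rel|² = 34;  v_rel·d = (5)·(-21) + (-3)·(2) = -111
34·t² + 222·t + 324 = 0  ⇒  m = (-111)² − 34·324 = 1305
m = 1305 > 0,  v_rel·d = -111 < 0  ⇒  outside

inside=no margin=1305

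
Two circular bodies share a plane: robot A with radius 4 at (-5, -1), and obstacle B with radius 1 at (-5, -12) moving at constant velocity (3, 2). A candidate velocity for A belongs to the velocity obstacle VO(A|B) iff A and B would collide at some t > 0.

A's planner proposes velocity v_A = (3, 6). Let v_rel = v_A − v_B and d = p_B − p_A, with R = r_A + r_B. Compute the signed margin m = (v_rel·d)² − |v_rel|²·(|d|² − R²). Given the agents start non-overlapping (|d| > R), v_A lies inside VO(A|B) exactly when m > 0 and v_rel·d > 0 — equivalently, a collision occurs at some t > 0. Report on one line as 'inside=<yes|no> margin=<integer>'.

d = (0, -11),  |d|² = 121;  R = 4+1 = 5,  c = 121−5² = 96
v_rel = (0, 4),  |v_rel|² = 16;  v_rel·d = (0)·(0) + (4)·(-11) = -44
16·t² + 88·t + 96 = 0  ⇒  m = (-44)² − 16·96 = 400
m = 400 > 0,  v_rel·d = -44 < 0  ⇒  outside

inside=no margin=400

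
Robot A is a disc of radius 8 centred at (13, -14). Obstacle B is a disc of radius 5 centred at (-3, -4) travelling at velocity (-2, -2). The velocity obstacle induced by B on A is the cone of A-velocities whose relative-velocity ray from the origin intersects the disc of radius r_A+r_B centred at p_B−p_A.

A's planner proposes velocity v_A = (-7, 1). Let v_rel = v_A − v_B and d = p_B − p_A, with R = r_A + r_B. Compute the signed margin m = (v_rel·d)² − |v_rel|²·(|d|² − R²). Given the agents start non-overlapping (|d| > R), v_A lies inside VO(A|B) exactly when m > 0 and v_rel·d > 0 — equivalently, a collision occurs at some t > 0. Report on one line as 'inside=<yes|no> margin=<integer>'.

d = (-16, 10),  |d|² = 356;  R = 8+5 = 13,  c = 356−13² = 187
v_rel = (-5, 3),  |v_rel|² = 34;  v_rel·d = (-5)·(-16) + (3)·(10) = 110
34·t² − 220·t + 187 = 0  ⇒  m = 110² − 34·187 = 5742
m = 5742 > 0,  v_rel·d = 110 > 0  ⇒  inside

inside=yes margin=5742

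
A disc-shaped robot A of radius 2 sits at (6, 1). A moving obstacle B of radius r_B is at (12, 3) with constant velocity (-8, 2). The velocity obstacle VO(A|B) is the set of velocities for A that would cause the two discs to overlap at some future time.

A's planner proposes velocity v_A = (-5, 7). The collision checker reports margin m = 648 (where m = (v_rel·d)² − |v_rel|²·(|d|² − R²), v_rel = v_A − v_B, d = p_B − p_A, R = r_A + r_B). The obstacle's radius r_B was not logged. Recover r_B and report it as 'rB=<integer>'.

m = 648
d = (6, 2);  v_rel = (3, 5),  |v_rel|² = 34
v_rel×d = (3)·(2) − (5)·(6) = -24
since m = R²·34 − (-24)²:  R² = (576 + 648) / 34 = 36
R = √36 = 6  ⇒  r_B = 6 − 2 = 4

rB=4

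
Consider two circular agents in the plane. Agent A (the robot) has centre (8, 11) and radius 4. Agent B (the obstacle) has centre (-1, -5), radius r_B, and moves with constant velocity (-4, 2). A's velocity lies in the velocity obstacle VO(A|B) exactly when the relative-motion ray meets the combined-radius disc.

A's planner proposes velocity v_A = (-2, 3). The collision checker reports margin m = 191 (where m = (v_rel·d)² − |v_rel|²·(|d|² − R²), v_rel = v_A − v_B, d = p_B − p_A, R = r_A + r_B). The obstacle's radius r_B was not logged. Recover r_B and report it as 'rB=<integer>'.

m = 191
d = (-9, -16);  v_rel = (2, 1),  |v_rel|² = 5
v_rel×d = (2)·(-16) − (1)·(-9) = -23
since m = R²·5 − (-23)²:  R² = (529 + 191) / 5 = 144
R = √144 = 12  ⇒  r_B = 12 − 4 = 8

rB=8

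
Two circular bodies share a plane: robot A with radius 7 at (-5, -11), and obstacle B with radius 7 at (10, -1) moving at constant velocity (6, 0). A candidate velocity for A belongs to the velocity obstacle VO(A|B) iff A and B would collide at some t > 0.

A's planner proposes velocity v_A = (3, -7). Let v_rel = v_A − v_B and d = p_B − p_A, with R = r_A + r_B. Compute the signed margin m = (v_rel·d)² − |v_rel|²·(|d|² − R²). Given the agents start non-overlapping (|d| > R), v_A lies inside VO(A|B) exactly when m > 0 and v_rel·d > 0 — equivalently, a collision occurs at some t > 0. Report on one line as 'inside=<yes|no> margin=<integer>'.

d = (15, 10),  |d|² = 325;  R = 7+7 = 14,  c = 325−14² = 129
v_rel = (-3, -7),  |v_rel|² = 58;  v_rel·d = (-3)·(15) + (-7)·(10) = -115
58·t² + 230·t + 129 = 0  ⇒  m = (-115)² − 58·129 = 5743
m = 5743 > 0,  v_rel·d = -115 < 0  ⇒  outside

inside=no margin=5743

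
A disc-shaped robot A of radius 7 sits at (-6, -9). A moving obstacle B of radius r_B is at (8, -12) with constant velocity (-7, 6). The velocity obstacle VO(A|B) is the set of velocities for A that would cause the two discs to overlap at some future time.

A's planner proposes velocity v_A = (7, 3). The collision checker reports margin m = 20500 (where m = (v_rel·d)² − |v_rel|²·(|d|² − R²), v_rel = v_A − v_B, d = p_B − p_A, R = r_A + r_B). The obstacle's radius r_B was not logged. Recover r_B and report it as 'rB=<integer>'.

m = 20500
d = (14, -3);  v_rel = (14, -3),  |v_rel|² = 205
v_rel×d = (14)·(-3) − (-3)·(14) = 0
since m = R²·205 − 0²:  R² = (0 + 20500) / 205 = 100
R = √100 = 10  ⇒  r_B = 10 − 7 = 3

rB=3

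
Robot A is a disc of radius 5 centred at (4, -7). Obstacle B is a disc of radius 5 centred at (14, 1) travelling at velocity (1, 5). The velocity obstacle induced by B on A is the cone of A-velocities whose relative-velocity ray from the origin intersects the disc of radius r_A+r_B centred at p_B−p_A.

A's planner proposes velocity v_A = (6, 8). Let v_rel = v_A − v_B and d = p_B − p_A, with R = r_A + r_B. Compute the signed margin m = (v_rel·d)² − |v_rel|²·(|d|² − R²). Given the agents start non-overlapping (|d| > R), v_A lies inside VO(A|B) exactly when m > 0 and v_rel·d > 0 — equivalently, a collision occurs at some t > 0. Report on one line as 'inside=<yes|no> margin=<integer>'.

d = (10, 8),  |d|² = 164;  R = 5+5 = 10,  c = 164−10² = 64
v_rel = (5, 3),  |v_rel|² = 34;  v_rel·d = (5)·(10) + (3)·(8) = 74
34·t² − 148·t + 64 = 0  ⇒  m = 74² − 34·64 = 3300
m = 3300 > 0,  v_rel·d = 74 > 0  ⇒  inside

inside=yes margin=3300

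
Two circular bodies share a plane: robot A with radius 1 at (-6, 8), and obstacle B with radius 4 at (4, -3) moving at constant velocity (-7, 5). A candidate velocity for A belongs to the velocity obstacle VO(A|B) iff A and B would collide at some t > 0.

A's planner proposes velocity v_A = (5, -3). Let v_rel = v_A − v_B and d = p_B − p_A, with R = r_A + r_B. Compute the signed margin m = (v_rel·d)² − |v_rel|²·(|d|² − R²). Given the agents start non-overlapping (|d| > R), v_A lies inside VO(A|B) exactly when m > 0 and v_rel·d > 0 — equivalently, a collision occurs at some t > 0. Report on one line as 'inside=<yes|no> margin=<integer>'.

d = (10, -11),  |d|² = 221;  R = 1+4 = 5,  c = 221−5² = 196
v_rel = (12, -8),  |v_rel|² = 208;  v_rel·d = (12)·(10) + (-8)·(-11) = 208
208·t² − 416·t + 196 = 0  ⇒  m = 208² − 208·196 = 2496
m = 2496 > 0,  v_rel·d = 208 > 0  ⇒  inside

inside=yes margin=2496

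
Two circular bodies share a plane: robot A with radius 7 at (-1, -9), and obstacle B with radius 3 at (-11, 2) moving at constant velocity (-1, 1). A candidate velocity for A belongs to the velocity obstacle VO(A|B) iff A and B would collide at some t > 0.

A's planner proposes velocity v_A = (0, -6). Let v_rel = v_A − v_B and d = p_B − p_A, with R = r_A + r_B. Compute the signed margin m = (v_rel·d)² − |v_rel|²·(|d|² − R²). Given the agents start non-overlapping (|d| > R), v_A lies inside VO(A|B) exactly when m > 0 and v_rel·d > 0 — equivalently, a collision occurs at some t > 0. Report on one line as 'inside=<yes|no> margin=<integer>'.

d = (-10, 11),  |d|² = 221;  R = 7+3 = 10,  c = 221−10² = 121
v_rel = (1, -7),  |v_rel|² = 50;  v_rel·d = (1)·(-10) + (-7)·(11) = -87
50·t² + 174·t + 121 = 0  ⇒  m = (-87)² − 50·121 = 1519
m = 1519 > 0,  v_rel·d = -87 < 0  ⇒  outside

inside=no margin=1519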